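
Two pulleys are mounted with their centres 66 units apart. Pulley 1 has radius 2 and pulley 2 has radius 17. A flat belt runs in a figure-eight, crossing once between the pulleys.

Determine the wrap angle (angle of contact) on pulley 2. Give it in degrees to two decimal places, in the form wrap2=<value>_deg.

crossed belt: β = asin((r1+r2)/C) = asin(19/66) = 16.7310°
wrap1 = wrap2 = π + 2β = 213.4620°

wrap2=213.46_deg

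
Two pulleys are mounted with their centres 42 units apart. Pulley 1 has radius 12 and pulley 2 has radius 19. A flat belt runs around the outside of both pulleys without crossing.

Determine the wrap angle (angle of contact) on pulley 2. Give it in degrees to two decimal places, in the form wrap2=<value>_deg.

open belt: β = asin((r2−r1)/C) = asin(7/42) = 9.5941°
wrap1 = π − 2β = 160.8119°
wrap2 = π + 2β = 199.1881°

wrap2=199.19_deg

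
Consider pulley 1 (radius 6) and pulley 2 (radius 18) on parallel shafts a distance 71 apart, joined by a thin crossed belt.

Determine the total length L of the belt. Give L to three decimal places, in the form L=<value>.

L=225.591

crossed belt: β = asin((r1+r2)/C) = asin(24/71) = 19.7568°
wrap1 = wrap2 = π + 2β = 219.5136°
tangent length = C·cosβ = 66.8207
L = (r1+r2)·wrap + 2·C·cosβ = 24·3.8312 + 2·66.8207 = 225.5909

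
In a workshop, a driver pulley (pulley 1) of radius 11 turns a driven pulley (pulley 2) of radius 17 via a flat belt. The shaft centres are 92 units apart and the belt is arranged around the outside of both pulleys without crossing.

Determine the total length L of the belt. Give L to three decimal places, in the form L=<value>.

open belt: β = asin((r2−r1)/C) = asin(6/92) = 3.7393°
wrap1 = π − 2β = 172.5213°
wrap2 = π + 2β = 187.4787°
tangent length = C·cosβ = 91.8041
L = r1·wrap1 + r2·wrap2 + 2·C·cosβ = 11·3.0111 + 17·3.2721 + 2·91.8041 = 272.3560

L=272.356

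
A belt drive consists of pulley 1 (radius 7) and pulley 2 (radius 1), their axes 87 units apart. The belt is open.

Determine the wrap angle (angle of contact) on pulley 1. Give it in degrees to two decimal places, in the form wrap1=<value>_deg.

wrap1=187.91_deg

open belt: β = asin((r2−r1)/C) = asin(-6/87) = -3.9546°
wrap1 = π − 2β = 187.9091°
wrap2 = π + 2β = 172.0909°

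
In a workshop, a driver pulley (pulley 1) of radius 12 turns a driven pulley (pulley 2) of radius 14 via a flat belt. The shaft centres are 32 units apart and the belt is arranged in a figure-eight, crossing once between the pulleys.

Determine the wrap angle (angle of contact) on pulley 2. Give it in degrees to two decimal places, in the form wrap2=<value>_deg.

wrap2=288.68_deg

crossed belt: β = asin((r1+r2)/C) = asin(26/32) = 54.3409°
wrap1 = wrap2 = π + 2β = 288.6818°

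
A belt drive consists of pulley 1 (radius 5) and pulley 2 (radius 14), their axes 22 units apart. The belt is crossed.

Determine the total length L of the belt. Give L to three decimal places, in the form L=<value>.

crossed belt: β = asin((r1+r2)/C) = asin(19/22) = 59.7274°
wrap1 = wrap2 = π + 2β = 299.4547°
tangent length = C·cosβ = 11.0905
L = (r1+r2)·wrap + 2·C·cosβ = 19·5.2265 + 2·11.0905 = 121.4840

L=121.484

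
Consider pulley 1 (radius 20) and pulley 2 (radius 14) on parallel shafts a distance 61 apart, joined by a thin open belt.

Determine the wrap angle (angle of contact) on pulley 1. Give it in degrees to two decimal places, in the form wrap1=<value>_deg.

wrap1=191.29_deg

open belt: β = asin((r2−r1)/C) = asin(-6/61) = -5.6448°
wrap1 = π − 2β = 191.2896°
wrap2 = π + 2β = 168.7104°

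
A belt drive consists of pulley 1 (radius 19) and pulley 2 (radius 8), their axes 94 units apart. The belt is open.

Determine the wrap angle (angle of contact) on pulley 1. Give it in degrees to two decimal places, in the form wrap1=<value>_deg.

wrap1=193.44_deg

open belt: β = asin((r2−r1)/C) = asin(-11/94) = -6.7202°
wrap1 = π − 2β = 193.4404°
wrap2 = π + 2β = 166.5596°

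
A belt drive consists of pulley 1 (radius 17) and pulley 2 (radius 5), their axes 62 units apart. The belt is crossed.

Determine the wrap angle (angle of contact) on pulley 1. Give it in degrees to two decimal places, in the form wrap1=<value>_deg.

wrap1=221.57_deg

crossed belt: β = asin((r1+r2)/C) = asin(22/62) = 20.7836°
wrap1 = wrap2 = π + 2β = 221.5671°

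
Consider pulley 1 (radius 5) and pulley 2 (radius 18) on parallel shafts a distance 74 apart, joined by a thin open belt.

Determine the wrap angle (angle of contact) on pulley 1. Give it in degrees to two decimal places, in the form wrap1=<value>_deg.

open belt: β = asin((r2−r1)/C) = asin(13/74) = 10.1180°
wrap1 = π − 2β = 159.7640°
wrap2 = π + 2β = 200.2360°

wrap1=159.76_deg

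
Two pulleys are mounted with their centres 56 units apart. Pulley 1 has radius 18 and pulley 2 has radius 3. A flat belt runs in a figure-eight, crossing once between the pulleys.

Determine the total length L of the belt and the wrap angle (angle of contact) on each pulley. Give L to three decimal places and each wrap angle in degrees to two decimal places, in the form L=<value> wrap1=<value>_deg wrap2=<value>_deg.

L=185.945 wrap1=224.05_deg wrap2=224.05_deg

crossed belt: β = asin((r1+r2)/C) = asin(21/56) = 22.0243°
wrap1 = wrap2 = π + 2β = 224.0486°
tangent length = C·cosβ = 51.9134
L = (r1+r2)·wrap + 2·C·cosβ = 21·3.9104 + 2·51.9134 = 185.9449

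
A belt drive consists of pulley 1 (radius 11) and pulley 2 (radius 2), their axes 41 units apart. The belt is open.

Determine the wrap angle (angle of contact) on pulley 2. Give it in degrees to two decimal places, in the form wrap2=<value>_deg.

open belt: β = asin((r2−r1)/C) = asin(-9/41) = -12.6804°
wrap1 = π − 2β = 205.3608°
wrap2 = π + 2β = 154.6392°

wrap2=154.64_deg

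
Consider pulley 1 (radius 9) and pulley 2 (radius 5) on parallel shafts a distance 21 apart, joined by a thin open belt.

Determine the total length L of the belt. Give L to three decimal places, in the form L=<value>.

open belt: β = asin((r2−r1)/C) = asin(-4/21) = -10.9806°
wrap1 = π − 2β = 201.9612°
wrap2 = π + 2β = 158.0388°
tangent length = C·cosβ = 20.6155
L = r1·wrap1 + r2·wrap2 + 2·C·cosβ = 9·3.5249 + 5·2.7583 + 2·20.6155 = 86.7465

L=86.747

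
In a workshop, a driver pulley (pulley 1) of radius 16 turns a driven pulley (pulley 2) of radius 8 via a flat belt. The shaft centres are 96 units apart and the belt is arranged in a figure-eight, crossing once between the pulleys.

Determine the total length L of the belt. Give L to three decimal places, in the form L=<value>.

crossed belt: β = asin((r1+r2)/C) = asin(24/96) = 14.4775°
wrap1 = wrap2 = π + 2β = 208.9550°
tangent length = C·cosβ = 92.9516
L = (r1+r2)·wrap + 2·C·cosβ = 24·3.6470 + 2·92.9516 = 273.4301

L=273.430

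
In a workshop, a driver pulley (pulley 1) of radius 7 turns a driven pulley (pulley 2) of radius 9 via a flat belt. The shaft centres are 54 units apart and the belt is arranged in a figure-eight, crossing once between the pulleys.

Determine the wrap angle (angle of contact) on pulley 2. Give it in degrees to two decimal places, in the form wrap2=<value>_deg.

wrap2=214.47_deg

crossed belt: β = asin((r1+r2)/C) = asin(16/54) = 17.2353°
wrap1 = wrap2 = π + 2β = 214.4706°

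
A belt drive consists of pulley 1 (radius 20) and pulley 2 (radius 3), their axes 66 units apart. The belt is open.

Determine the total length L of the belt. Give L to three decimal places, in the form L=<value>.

open belt: β = asin((r2−r1)/C) = asin(-17/66) = -14.9263°
wrap1 = π − 2β = 209.8525°
wrap2 = π + 2β = 150.1475°
tangent length = C·cosβ = 63.7730
L = r1·wrap1 + r2·wrap2 + 2·C·cosβ = 20·3.6626 + 3·2.6206 + 2·63.7730 = 208.6601

L=208.660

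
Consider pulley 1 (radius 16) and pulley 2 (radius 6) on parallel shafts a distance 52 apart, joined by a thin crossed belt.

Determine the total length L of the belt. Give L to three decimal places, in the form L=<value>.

L=182.570

crossed belt: β = asin((r1+r2)/C) = asin(22/52) = 25.0290°
wrap1 = wrap2 = π + 2β = 230.0580°
tangent length = C·cosβ = 47.1169
L = (r1+r2)·wrap + 2·C·cosβ = 22·4.0153 + 2·47.1169 = 182.5697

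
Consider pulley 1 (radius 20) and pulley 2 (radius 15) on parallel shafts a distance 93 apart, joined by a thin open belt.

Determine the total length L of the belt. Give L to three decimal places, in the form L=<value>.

open belt: β = asin((r2−r1)/C) = asin(-5/93) = -3.0819°
wrap1 = π − 2β = 186.1638°
wrap2 = π + 2β = 173.8362°
tangent length = C·cosβ = 92.8655
L = r1·wrap1 + r2·wrap2 + 2·C·cosβ = 20·3.2492 + 15·3.0340 + 2·92.8655 = 296.2246

L=296.225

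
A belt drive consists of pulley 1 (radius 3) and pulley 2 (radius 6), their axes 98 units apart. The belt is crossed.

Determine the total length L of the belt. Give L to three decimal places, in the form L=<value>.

L=225.101

crossed belt: β = asin((r1+r2)/C) = asin(9/98) = 5.2693°
wrap1 = wrap2 = π + 2β = 190.5386°
tangent length = C·cosβ = 97.5859
L = (r1+r2)·wrap + 2·C·cosβ = 9·3.3255 + 2·97.5859 = 225.1014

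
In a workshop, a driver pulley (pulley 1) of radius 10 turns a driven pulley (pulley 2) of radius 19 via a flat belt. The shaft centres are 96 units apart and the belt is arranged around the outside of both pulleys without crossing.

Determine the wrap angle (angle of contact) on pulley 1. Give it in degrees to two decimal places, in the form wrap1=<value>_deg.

open belt: β = asin((r2−r1)/C) = asin(9/96) = 5.3794°
wrap1 = π − 2β = 169.2412°
wrap2 = π + 2β = 190.7588°

wrap1=169.24_deg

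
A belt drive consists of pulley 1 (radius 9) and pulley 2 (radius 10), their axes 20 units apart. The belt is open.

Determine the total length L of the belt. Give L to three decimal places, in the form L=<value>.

L=99.740

open belt: β = asin((r2−r1)/C) = asin(1/20) = 2.8660°
wrap1 = π − 2β = 174.2680°
wrap2 = π + 2β = 185.7320°
tangent length = C·cosβ = 19.9750
L = r1·wrap1 + r2·wrap2 + 2·C·cosβ = 9·3.0416 + 10·3.2416 + 2·19.9750 = 99.7403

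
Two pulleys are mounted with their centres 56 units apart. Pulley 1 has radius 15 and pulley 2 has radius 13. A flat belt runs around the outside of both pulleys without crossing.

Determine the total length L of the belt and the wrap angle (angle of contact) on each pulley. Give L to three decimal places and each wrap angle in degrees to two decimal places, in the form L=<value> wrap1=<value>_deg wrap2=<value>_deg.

L=200.036 wrap1=184.09_deg wrap2=175.91_deg

open belt: β = asin((r2−r1)/C) = asin(-2/56) = -2.0467°
wrap1 = π − 2β = 184.0934°
wrap2 = π + 2β = 175.9066°
tangent length = C·cosβ = 55.9643
L = r1·wrap1 + r2·wrap2 + 2·C·cosβ = 15·3.2130 + 13·3.0701 + 2·55.9643 = 200.0360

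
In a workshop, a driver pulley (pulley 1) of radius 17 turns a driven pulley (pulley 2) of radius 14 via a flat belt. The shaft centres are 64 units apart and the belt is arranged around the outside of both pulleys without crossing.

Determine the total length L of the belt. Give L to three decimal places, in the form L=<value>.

L=225.530

open belt: β = asin((r2−r1)/C) = asin(-3/64) = -2.6867°
wrap1 = π − 2β = 185.3734°
wrap2 = π + 2β = 174.6266°
tangent length = C·cosβ = 63.9296
L = r1·wrap1 + r2·wrap2 + 2·C·cosβ = 17·3.2354 + 14·3.0478 + 2·63.9296 = 225.5300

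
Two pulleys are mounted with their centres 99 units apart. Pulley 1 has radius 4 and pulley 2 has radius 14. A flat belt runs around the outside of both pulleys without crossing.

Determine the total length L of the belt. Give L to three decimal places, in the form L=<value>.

L=255.560

open belt: β = asin((r2−r1)/C) = asin(10/99) = 5.7973°
wrap1 = π − 2β = 168.4053°
wrap2 = π + 2β = 191.5947°
tangent length = C·cosβ = 98.4937
L = r1·wrap1 + r2·wrap2 + 2·C·cosβ = 4·2.9392 + 14·3.3440 + 2·98.4937 = 255.5596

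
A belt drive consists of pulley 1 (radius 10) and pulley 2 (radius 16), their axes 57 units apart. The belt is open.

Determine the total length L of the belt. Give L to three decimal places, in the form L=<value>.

L=196.314

open belt: β = asin((r2−r1)/C) = asin(6/57) = 6.0423°
wrap1 = π − 2β = 167.9153°
wrap2 = π + 2β = 192.0847°
tangent length = C·cosβ = 56.6833
L = r1·wrap1 + r2·wrap2 + 2·C·cosβ = 10·2.9307 + 16·3.3525 + 2·56.6833 = 196.3136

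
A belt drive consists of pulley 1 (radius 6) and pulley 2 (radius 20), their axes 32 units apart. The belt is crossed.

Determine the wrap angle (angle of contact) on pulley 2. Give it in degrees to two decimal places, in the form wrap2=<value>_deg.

wrap2=288.68_deg

crossed belt: β = asin((r1+r2)/C) = asin(26/32) = 54.3409°
wrap1 = wrap2 = π + 2β = 288.6818°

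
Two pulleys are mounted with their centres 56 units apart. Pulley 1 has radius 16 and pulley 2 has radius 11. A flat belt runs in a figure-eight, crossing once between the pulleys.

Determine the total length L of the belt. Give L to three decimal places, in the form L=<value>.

L=210.113

crossed belt: β = asin((r1+r2)/C) = asin(27/56) = 28.8254°
wrap1 = wrap2 = π + 2β = 237.6509°
tangent length = C·cosβ = 49.0612
L = (r1+r2)·wrap + 2·C·cosβ = 27·4.1478 + 2·49.0612 = 210.1127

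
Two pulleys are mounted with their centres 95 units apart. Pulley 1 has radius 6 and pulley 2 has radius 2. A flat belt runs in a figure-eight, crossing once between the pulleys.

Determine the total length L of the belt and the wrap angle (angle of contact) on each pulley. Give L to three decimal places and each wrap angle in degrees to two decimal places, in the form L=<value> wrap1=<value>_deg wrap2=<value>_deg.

crossed belt: β = asin((r1+r2)/C) = asin(8/95) = 4.8306°
wrap1 = wrap2 = π + 2β = 189.6613°
tangent length = C·cosβ = 94.6626
L = (r1+r2)·wrap + 2·C·cosβ = 8·3.3102 + 2·94.6626 = 215.8068

L=215.807 wrap1=189.66_deg wrap2=189.66_deg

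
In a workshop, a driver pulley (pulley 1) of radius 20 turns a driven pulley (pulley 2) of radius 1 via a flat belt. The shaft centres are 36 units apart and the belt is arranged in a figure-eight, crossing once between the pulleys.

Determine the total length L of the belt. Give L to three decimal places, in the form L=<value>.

crossed belt: β = asin((r1+r2)/C) = asin(21/36) = 35.6853°
wrap1 = wrap2 = π + 2β = 251.3707°
tangent length = C·cosβ = 29.2404
L = (r1+r2)·wrap + 2·C·cosβ = 21·4.3872 + 2·29.2404 = 150.6129

L=150.613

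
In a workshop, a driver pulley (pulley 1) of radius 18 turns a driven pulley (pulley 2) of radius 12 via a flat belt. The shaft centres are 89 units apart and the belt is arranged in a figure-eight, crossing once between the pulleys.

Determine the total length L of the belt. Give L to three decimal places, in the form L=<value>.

crossed belt: β = asin((r1+r2)/C) = asin(30/89) = 19.6990°
wrap1 = wrap2 = π + 2β = 219.3980°
tangent length = C·cosβ = 83.7914
L = (r1+r2)·wrap + 2·C·cosβ = 30·3.8292 + 2·83.7914 = 282.4593

L=282.459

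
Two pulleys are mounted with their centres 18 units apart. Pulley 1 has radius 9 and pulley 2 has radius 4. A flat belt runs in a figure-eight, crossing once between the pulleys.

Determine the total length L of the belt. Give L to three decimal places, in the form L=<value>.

crossed belt: β = asin((r1+r2)/C) = asin(13/18) = 46.2383°
wrap1 = wrap2 = π + 2β = 272.4765°
tangent length = C·cosβ = 12.4499
L = (r1+r2)·wrap + 2·C·cosβ = 13·4.7556 + 2·12.4499 = 86.7228

L=86.723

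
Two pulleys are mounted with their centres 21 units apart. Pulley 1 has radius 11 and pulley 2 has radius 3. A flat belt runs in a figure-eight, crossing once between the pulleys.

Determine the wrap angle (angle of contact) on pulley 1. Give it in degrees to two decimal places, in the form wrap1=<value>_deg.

crossed belt: β = asin((r1+r2)/C) = asin(14/21) = 41.8103°
wrap1 = wrap2 = π + 2β = 263.6206°

wrap1=263.62_deg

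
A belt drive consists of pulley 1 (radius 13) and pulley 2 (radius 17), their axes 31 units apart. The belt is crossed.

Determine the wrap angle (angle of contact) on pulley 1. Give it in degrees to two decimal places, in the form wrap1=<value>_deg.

wrap1=330.81_deg

crossed belt: β = asin((r1+r2)/C) = asin(30/31) = 75.4074°
wrap1 = wrap2 = π + 2β = 330.8149°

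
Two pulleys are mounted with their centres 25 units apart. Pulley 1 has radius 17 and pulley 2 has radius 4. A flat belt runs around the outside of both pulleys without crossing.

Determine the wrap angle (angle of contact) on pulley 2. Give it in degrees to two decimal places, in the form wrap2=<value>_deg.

open belt: β = asin((r2−r1)/C) = asin(-13/25) = -31.3323°
wrap1 = π − 2β = 242.6645°
wrap2 = π + 2β = 117.3355°

wrap2=117.34_deg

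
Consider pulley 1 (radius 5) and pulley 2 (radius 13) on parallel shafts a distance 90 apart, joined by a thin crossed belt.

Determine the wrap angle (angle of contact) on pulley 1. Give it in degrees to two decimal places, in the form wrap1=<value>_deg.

crossed belt: β = asin((r1+r2)/C) = asin(18/90) = 11.5370°
wrap1 = wrap2 = π + 2β = 203.0739°

wrap1=203.07_deg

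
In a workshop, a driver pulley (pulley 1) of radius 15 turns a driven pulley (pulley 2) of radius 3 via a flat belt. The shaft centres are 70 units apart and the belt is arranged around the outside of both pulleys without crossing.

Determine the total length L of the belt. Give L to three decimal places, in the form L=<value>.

L=198.611

open belt: β = asin((r2−r1)/C) = asin(-12/70) = -9.8709°
wrap1 = π − 2β = 199.7418°
wrap2 = π + 2β = 160.2582°
tangent length = C·cosβ = 68.9638
L = r1·wrap1 + r2·wrap2 + 2·C·cosβ = 15·3.4862 + 3·2.7970 + 2·68.9638 = 198.6109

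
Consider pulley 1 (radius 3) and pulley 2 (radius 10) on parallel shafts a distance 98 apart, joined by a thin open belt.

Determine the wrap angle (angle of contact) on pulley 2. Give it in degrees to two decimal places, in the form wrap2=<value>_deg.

open belt: β = asin((r2−r1)/C) = asin(7/98) = 4.0960°
wrap1 = π − 2β = 171.8079°
wrap2 = π + 2β = 188.1921°

wrap2=188.19_deg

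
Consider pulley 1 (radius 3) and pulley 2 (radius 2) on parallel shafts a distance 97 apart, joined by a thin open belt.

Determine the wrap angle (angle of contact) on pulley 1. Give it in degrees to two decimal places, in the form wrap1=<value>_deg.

wrap1=181.18_deg

open belt: β = asin((r2−r1)/C) = asin(-1/97) = -0.5907°
wrap1 = π − 2β = 181.1814°
wrap2 = π + 2β = 178.8186°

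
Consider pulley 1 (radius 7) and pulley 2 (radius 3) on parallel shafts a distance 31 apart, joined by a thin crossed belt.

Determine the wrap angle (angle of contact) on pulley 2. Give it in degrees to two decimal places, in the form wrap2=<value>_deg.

crossed belt: β = asin((r1+r2)/C) = asin(10/31) = 18.8191°
wrap1 = wrap2 = π + 2β = 217.6381°

wrap2=217.64_deg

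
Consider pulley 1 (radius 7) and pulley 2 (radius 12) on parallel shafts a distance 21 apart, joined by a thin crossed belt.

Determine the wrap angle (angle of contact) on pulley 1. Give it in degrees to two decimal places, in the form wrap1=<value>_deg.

crossed belt: β = asin((r1+r2)/C) = asin(19/21) = 64.7912°
wrap1 = wrap2 = π + 2β = 309.5825°

wrap1=309.58_deg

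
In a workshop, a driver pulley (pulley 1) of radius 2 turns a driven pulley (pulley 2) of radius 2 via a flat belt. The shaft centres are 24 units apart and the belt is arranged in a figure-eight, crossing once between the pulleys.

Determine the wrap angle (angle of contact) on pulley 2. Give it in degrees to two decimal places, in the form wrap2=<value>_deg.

wrap2=199.19_deg

crossed belt: β = asin((r1+r2)/C) = asin(4/24) = 9.5941°
wrap1 = wrap2 = π + 2β = 199.1881°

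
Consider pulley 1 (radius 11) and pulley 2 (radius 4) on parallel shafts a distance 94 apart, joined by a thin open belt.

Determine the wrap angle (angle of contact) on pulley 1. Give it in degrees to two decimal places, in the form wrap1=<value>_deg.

open belt: β = asin((r2−r1)/C) = asin(-7/94) = -4.2707°
wrap1 = π − 2β = 188.5413°
wrap2 = π + 2β = 171.4587°

wrap1=188.54_deg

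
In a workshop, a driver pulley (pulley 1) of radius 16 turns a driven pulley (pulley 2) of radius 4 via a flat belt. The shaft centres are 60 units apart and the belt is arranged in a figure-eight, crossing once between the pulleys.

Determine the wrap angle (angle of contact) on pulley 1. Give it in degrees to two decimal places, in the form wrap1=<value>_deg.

wrap1=218.94_deg

crossed belt: β = asin((r1+r2)/C) = asin(20/60) = 19.4712°
wrap1 = wrap2 = π + 2β = 218.9424°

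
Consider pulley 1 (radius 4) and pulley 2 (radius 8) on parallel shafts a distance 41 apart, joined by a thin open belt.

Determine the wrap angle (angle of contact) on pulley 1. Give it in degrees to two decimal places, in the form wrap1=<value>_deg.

open belt: β = asin((r2−r1)/C) = asin(4/41) = 5.5987°
wrap1 = π − 2β = 168.8025°
wrap2 = π + 2β = 191.1975°

wrap1=168.80_deg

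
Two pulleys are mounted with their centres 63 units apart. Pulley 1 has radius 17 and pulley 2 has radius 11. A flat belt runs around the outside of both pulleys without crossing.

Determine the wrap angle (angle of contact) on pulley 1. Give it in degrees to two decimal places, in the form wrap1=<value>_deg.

wrap1=190.93_deg

open belt: β = asin((r2−r1)/C) = asin(-6/63) = -5.4650°
wrap1 = π − 2β = 190.9300°
wrap2 = π + 2β = 169.0700°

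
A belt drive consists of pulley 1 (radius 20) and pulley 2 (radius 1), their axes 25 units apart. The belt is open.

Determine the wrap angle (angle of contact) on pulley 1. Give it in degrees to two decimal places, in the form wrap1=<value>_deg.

open belt: β = asin((r2−r1)/C) = asin(-19/25) = -49.4642°
wrap1 = π − 2β = 278.9284°
wrap2 = π + 2β = 81.0716°

wrap1=278.93_deg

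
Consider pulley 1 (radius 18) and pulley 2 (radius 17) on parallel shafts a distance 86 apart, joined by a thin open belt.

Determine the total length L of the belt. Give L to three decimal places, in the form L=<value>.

open belt: β = asin((r2−r1)/C) = asin(-1/86) = -0.6662°
wrap1 = π − 2β = 181.3325°
wrap2 = π + 2β = 178.6675°
tangent length = C·cosβ = 85.9942
L = r1·wrap1 + r2·wrap2 + 2·C·cosβ = 18·3.1648 + 17·3.1183 + 2·85.9942 = 281.9674

L=281.967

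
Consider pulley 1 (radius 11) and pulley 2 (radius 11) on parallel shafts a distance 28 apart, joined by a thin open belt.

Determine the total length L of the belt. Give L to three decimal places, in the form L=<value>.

L=125.115

open belt: β = asin((r2−r1)/C) = asin(0/28) = 0.0000°
wrap1 = π − 2β = 180.0000°
wrap2 = π + 2β = 180.0000°
tangent length = C·cosβ = 28.0000
L = r1·wrap1 + r2·wrap2 + 2·C·cosβ = 11·3.1416 + 11·3.1416 + 2·28.0000 = 125.1150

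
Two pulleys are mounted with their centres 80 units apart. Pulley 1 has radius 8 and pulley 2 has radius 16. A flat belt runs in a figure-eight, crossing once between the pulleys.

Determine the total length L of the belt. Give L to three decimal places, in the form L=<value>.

L=242.654

crossed belt: β = asin((r1+r2)/C) = asin(24/80) = 17.4576°
wrap1 = wrap2 = π + 2β = 214.9152°
tangent length = C·cosβ = 76.3151
L = (r1+r2)·wrap + 2·C·cosβ = 24·3.7510 + 2·76.3151 = 242.6537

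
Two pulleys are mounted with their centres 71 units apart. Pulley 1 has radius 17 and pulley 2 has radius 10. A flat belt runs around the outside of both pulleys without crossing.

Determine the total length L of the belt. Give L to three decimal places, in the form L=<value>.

open belt: β = asin((r2−r1)/C) = asin(-7/71) = -5.6581°
wrap1 = π − 2β = 191.3161°
wrap2 = π + 2β = 168.6839°
tangent length = C·cosβ = 70.6541
L = r1·wrap1 + r2·wrap2 + 2·C·cosβ = 17·3.3391 + 10·2.9441 + 2·70.6541 = 227.5137

L=227.514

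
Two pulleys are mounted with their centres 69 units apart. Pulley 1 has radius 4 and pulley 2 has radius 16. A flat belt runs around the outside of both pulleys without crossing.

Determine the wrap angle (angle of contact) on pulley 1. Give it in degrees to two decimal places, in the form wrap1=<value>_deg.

open belt: β = asin((r2−r1)/C) = asin(12/69) = 10.0154°
wrap1 = π − 2β = 159.9692°
wrap2 = π + 2β = 200.0308°

wrap1=159.97_deg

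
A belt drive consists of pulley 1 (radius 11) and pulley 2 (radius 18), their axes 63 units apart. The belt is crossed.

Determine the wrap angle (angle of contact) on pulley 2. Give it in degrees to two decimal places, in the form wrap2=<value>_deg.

crossed belt: β = asin((r1+r2)/C) = asin(29/63) = 27.4076°
wrap1 = wrap2 = π + 2β = 234.8152°

wrap2=234.82_deg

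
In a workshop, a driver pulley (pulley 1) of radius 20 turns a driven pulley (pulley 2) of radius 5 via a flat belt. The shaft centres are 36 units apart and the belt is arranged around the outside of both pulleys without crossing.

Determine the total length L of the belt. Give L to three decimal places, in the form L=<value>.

L=156.885

open belt: β = asin((r2−r1)/C) = asin(-15/36) = -24.6243°
wrap1 = π − 2β = 229.2486°
wrap2 = π + 2β = 130.7514°
tangent length = C·cosβ = 32.7261
L = r1·wrap1 + r2·wrap2 + 2·C·cosβ = 20·4.0011 + 5·2.2820 + 2·32.7261 = 156.8854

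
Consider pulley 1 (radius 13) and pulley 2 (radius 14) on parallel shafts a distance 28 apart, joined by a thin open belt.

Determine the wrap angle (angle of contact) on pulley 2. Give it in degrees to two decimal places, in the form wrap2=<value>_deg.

wrap2=184.09_deg

open belt: β = asin((r2−r1)/C) = asin(1/28) = 2.0467°
wrap1 = π − 2β = 175.9066°
wrap2 = π + 2β = 184.0934°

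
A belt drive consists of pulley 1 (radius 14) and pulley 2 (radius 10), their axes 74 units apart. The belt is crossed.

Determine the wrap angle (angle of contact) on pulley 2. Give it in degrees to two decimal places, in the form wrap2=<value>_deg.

crossed belt: β = asin((r1+r2)/C) = asin(24/74) = 18.9246°
wrap1 = wrap2 = π + 2β = 217.8493°

wrap2=217.85_deg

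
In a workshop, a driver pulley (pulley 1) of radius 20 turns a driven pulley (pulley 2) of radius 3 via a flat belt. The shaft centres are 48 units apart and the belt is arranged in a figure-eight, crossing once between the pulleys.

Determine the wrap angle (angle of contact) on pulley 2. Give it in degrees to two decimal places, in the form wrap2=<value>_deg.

crossed belt: β = asin((r1+r2)/C) = asin(23/48) = 28.6310°
wrap1 = wrap2 = π + 2β = 237.2620°

wrap2=237.26_deg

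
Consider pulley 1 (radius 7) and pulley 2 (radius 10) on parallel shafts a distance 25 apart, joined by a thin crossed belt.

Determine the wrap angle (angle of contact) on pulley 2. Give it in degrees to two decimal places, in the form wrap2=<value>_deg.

crossed belt: β = asin((r1+r2)/C) = asin(17/25) = 42.8436°
wrap1 = wrap2 = π + 2β = 265.6873°

wrap2=265.69_deg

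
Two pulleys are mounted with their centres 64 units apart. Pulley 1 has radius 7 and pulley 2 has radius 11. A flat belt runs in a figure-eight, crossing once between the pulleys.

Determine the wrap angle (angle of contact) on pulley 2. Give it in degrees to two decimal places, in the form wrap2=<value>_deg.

crossed belt: β = asin((r1+r2)/C) = asin(18/64) = 16.3348°
wrap1 = wrap2 = π + 2β = 212.6696°

wrap2=212.67_deg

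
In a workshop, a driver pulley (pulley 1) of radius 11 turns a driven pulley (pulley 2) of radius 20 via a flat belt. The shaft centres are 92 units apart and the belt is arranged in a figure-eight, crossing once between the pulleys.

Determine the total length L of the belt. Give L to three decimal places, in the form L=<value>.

L=291.937

crossed belt: β = asin((r1+r2)/C) = asin(31/92) = 19.6916°
wrap1 = wrap2 = π + 2β = 219.3831°
tangent length = C·cosβ = 86.6199
L = (r1+r2)·wrap + 2·C·cosβ = 31·3.8290 + 2·86.6199 = 291.9374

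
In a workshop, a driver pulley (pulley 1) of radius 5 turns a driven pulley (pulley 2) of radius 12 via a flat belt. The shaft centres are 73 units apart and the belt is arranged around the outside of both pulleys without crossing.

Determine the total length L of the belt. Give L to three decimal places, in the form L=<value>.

open belt: β = asin((r2−r1)/C) = asin(7/73) = 5.5026°
wrap1 = π − 2β = 168.9949°
wrap2 = π + 2β = 191.0051°
tangent length = C·cosβ = 72.6636
L = r1·wrap1 + r2·wrap2 + 2·C·cosβ = 5·2.9495 + 12·3.3337 + 2·72.6636 = 200.0788

L=200.079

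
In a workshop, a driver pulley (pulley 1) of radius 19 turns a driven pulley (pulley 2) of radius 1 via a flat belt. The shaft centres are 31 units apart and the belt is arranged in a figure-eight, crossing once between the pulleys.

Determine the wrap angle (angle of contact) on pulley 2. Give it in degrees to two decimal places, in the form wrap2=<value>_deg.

crossed belt: β = asin((r1+r2)/C) = asin(20/31) = 40.1778°
wrap1 = wrap2 = π + 2β = 260.3555°

wrap2=260.36_deg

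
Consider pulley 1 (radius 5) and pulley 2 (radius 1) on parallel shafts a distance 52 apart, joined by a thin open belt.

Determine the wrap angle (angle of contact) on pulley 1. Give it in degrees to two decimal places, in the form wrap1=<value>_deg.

wrap1=188.82_deg

open belt: β = asin((r2−r1)/C) = asin(-4/52) = -4.4117°
wrap1 = π − 2β = 188.8235°
wrap2 = π + 2β = 171.1765°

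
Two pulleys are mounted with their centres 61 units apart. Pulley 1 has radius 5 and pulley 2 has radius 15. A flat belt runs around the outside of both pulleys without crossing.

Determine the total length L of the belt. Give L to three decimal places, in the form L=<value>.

open belt: β = asin((r2−r1)/C) = asin(10/61) = 9.4353°
wrap1 = π − 2β = 161.1293°
wrap2 = π + 2β = 198.8707°
tangent length = C·cosβ = 60.1747
L = r1·wrap1 + r2·wrap2 + 2·C·cosβ = 5·2.8122 + 15·3.4709 + 2·60.1747 = 186.4749

L=186.475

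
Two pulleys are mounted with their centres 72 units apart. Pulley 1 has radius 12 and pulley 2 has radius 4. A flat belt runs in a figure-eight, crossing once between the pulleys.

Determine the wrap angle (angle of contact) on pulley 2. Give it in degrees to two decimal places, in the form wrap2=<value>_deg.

wrap2=205.68_deg

crossed belt: β = asin((r1+r2)/C) = asin(16/72) = 12.8396°
wrap1 = wrap2 = π + 2β = 205.6792°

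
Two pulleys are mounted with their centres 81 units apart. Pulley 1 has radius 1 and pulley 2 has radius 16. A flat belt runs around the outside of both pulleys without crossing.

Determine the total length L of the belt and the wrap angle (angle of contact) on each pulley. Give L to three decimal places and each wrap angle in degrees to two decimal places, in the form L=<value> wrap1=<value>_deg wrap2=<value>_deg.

L=218.193 wrap1=158.66_deg wrap2=201.34_deg

open belt: β = asin((r2−r1)/C) = asin(15/81) = 10.6719°
wrap1 = π − 2β = 158.6561°
wrap2 = π + 2β = 201.3439°
tangent length = C·cosβ = 79.5990
L = r1·wrap1 + r2·wrap2 + 2·C·cosβ = 1·2.7691 + 16·3.5141 + 2·79.5990 = 218.1929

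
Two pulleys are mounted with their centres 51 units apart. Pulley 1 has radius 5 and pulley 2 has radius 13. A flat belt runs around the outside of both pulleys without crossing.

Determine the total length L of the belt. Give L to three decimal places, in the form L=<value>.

open belt: β = asin((r2−r1)/C) = asin(8/51) = 9.0248°
wrap1 = π − 2β = 161.9503°
wrap2 = π + 2β = 198.0497°
tangent length = C·cosβ = 50.3686
L = r1·wrap1 + r2·wrap2 + 2·C·cosβ = 5·2.8266 + 13·3.4566 + 2·50.3686 = 159.8062

L=159.806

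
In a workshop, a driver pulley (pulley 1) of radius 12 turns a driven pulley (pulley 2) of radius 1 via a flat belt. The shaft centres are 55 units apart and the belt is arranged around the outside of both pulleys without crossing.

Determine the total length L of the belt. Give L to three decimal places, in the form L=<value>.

L=153.048

open belt: β = asin((r2−r1)/C) = asin(-11/55) = -11.5370°
wrap1 = π − 2β = 203.0739°
wrap2 = π + 2β = 156.9261°
tangent length = C·cosβ = 53.8888
L = r1·wrap1 + r2·wrap2 + 2·C·cosβ = 12·3.5443 + 1·2.7389 + 2·53.8888 = 153.0481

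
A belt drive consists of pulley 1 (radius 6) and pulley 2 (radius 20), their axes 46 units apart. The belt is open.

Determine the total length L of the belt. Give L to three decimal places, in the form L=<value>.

L=177.976

open belt: β = asin((r2−r1)/C) = asin(14/46) = 17.7189°
wrap1 = π − 2β = 144.5621°
wrap2 = π + 2β = 215.4379°
tangent length = C·cosβ = 43.8178
L = r1·wrap1 + r2·wrap2 + 2·C·cosβ = 6·2.5231 + 20·3.7601 + 2·43.8178 = 177.9761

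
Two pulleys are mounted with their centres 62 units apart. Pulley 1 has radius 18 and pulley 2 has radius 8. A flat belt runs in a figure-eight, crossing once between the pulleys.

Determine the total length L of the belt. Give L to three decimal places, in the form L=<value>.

L=216.754

crossed belt: β = asin((r1+r2)/C) = asin(26/62) = 24.7939°
wrap1 = wrap2 = π + 2β = 229.5877°
tangent length = C·cosβ = 56.2850
L = (r1+r2)·wrap + 2·C·cosβ = 26·4.0071 + 2·56.2850 = 216.7536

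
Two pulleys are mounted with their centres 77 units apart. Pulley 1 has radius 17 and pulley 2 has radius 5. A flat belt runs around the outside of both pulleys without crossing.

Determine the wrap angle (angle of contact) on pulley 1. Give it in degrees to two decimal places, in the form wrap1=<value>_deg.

open belt: β = asin((r2−r1)/C) = asin(-12/77) = -8.9658°
wrap1 = π − 2β = 197.9315°
wrap2 = π + 2β = 162.0685°

wrap1=197.93_deg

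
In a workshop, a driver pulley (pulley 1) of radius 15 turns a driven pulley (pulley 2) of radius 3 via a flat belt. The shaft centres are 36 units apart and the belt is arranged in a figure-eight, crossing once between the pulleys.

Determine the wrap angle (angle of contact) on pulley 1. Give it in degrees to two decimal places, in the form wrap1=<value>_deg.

crossed belt: β = asin((r1+r2)/C) = asin(18/36) = 30.0000°
wrap1 = wrap2 = π + 2β = 240.0000°

wrap1=240.00_deg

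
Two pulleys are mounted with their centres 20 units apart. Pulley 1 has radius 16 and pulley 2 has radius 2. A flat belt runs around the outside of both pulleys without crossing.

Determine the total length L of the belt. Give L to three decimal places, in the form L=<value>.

open belt: β = asin((r2−r1)/C) = asin(-14/20) = -44.4270°
wrap1 = π − 2β = 268.8540°
wrap2 = π + 2β = 91.1460°
tangent length = C·cosβ = 14.2829
L = r1·wrap1 + r2·wrap2 + 2·C·cosβ = 16·4.6924 + 2·1.5908 + 2·14.2829 = 106.8255

L=106.826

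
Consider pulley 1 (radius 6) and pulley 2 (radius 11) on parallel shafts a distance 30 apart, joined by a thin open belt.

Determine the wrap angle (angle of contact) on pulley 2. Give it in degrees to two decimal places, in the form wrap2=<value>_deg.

open belt: β = asin((r2−r1)/C) = asin(5/30) = 9.5941°
wrap1 = π − 2β = 160.8119°
wrap2 = π + 2β = 199.1881°

wrap2=199.19_deg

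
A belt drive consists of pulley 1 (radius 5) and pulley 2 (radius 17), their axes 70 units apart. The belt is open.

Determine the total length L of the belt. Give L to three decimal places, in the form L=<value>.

L=211.177

open belt: β = asin((r2−r1)/C) = asin(12/70) = 9.8709°
wrap1 = π − 2β = 160.2582°
wrap2 = π + 2β = 199.7418°
tangent length = C·cosβ = 68.9638
L = r1·wrap1 + r2·wrap2 + 2·C·cosβ = 5·2.7970 + 17·3.4862 + 2·68.9638 = 211.1773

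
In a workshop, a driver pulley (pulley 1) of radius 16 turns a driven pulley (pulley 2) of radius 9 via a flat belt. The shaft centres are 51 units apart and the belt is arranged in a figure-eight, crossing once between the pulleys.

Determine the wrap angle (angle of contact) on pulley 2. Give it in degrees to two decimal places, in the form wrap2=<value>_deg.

crossed belt: β = asin((r1+r2)/C) = asin(25/51) = 29.3535°
wrap1 = wrap2 = π + 2β = 238.7069°

wrap2=238.71_deg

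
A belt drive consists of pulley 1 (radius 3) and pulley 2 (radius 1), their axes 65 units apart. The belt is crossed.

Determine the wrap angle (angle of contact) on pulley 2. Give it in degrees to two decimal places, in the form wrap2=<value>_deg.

wrap2=187.06_deg

crossed belt: β = asin((r1+r2)/C) = asin(4/65) = 3.5281°
wrap1 = wrap2 = π + 2β = 187.0562°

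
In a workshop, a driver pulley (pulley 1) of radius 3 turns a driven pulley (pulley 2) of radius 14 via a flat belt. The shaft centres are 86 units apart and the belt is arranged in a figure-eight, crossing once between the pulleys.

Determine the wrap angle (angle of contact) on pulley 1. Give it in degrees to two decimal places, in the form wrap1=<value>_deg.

crossed belt: β = asin((r1+r2)/C) = asin(17/86) = 11.4010°
wrap1 = wrap2 = π + 2β = 202.8020°

wrap1=202.80_deg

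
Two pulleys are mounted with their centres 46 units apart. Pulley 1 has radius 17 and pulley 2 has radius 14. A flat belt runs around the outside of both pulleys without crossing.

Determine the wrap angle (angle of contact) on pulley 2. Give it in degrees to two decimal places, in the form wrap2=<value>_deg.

wrap2=172.52_deg

open belt: β = asin((r2−r1)/C) = asin(-3/46) = -3.7393°
wrap1 = π − 2β = 187.4787°
wrap2 = π + 2β = 172.5213°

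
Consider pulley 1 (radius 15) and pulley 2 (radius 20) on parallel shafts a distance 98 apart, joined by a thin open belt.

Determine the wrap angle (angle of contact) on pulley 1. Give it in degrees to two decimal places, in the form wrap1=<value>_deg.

open belt: β = asin((r2−r1)/C) = asin(5/98) = 2.9245°
wrap1 = π − 2β = 174.1510°
wrap2 = π + 2β = 185.8490°

wrap1=174.15_deg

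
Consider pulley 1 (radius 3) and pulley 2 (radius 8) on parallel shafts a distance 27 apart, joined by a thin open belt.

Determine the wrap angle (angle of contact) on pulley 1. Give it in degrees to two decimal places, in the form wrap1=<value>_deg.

wrap1=158.66_deg

open belt: β = asin((r2−r1)/C) = asin(5/27) = 10.6719°
wrap1 = π − 2β = 158.6561°
wrap2 = π + 2β = 201.3439°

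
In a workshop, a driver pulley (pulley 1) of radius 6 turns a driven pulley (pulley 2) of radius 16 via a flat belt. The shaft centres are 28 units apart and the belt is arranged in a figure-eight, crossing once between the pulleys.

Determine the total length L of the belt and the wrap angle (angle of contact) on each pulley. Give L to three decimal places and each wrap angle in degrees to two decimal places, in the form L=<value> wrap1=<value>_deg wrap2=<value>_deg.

L=143.525 wrap1=283.57_deg wrap2=283.57_deg

crossed belt: β = asin((r1+r2)/C) = asin(22/28) = 51.7868°
wrap1 = wrap2 = π + 2β = 283.5736°
tangent length = C·cosβ = 17.3205
L = (r1+r2)·wrap + 2·C·cosβ = 22·4.9493 + 2·17.3205 = 143.5255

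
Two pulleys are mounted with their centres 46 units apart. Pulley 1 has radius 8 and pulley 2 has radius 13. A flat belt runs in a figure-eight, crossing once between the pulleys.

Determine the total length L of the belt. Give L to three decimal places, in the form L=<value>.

L=167.738

crossed belt: β = asin((r1+r2)/C) = asin(21/46) = 27.1629°
wrap1 = wrap2 = π + 2β = 234.3258°
tangent length = C·cosβ = 40.9268
L = (r1+r2)·wrap + 2·C·cosβ = 21·4.0898 + 2·40.9268 = 167.7384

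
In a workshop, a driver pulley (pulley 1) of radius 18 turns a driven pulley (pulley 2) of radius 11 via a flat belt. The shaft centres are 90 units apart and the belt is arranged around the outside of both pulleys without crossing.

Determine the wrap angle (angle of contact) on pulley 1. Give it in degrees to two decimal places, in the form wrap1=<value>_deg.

wrap1=188.92_deg

open belt: β = asin((r2−r1)/C) = asin(-7/90) = -4.4608°
wrap1 = π − 2β = 188.9217°
wrap2 = π + 2β = 171.0783°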